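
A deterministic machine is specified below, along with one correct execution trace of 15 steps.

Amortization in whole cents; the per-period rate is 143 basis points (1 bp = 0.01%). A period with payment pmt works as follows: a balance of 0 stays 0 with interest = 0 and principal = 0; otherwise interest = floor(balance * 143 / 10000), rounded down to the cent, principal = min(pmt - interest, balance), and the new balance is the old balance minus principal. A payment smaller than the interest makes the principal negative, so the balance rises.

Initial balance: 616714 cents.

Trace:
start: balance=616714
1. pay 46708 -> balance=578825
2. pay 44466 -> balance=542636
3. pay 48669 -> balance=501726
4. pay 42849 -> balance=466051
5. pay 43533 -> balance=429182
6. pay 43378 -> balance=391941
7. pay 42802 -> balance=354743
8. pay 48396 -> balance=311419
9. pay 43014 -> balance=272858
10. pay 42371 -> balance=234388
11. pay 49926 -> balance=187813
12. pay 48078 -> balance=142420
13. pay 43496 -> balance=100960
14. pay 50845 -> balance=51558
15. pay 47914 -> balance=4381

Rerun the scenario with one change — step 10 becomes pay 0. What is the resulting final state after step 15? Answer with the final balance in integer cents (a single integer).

49870

(re-executing from step 10 with the substitution; state before step 10: balance=272858)
10. pay 0 -> balance=276759
11. pay 49926 -> balance=230790
12. pay 48078 -> balance=186012
13. pay 43496 -> balance=145175
14. pay 50845 -> balance=96406
15. pay 47914 -> balance=49870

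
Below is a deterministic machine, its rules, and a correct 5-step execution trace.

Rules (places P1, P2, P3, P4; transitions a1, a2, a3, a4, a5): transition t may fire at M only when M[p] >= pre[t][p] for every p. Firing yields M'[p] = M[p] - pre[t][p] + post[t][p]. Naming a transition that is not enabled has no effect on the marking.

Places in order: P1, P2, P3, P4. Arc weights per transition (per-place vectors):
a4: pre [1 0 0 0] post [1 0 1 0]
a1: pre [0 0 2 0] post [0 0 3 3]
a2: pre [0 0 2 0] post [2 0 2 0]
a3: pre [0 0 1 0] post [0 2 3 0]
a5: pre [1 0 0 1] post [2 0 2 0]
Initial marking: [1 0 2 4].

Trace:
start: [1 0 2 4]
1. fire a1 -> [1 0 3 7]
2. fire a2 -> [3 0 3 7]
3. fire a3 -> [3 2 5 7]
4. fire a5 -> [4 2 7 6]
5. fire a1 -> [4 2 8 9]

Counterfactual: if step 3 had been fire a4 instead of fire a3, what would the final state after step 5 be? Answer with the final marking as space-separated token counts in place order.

(re-executing from step 3 with the substitution; state before step 3: [3 0 3 7])
3. fire a4 -> [3 0 4 7]
4. fire a5 -> [4 0 6 6]
5. fire a1 -> [4 0 7 9]

4 0 7 9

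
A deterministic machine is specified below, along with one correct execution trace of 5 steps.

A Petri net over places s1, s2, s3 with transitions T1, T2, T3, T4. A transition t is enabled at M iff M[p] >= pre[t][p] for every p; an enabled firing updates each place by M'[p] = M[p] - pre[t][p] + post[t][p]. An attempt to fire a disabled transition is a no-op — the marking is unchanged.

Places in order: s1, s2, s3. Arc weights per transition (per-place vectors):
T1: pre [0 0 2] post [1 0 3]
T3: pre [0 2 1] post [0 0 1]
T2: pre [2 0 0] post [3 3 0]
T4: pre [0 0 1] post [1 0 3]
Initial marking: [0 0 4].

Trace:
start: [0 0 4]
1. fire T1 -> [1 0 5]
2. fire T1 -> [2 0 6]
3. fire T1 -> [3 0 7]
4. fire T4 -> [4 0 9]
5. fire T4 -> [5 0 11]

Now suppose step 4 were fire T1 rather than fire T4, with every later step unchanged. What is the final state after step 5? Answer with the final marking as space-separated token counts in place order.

(re-executing from step 4 with the substitution; state before step 4: [3 0 7])
4. fire T1 -> [4 0 8]
5. fire T4 -> [5 0 10]

5 0 10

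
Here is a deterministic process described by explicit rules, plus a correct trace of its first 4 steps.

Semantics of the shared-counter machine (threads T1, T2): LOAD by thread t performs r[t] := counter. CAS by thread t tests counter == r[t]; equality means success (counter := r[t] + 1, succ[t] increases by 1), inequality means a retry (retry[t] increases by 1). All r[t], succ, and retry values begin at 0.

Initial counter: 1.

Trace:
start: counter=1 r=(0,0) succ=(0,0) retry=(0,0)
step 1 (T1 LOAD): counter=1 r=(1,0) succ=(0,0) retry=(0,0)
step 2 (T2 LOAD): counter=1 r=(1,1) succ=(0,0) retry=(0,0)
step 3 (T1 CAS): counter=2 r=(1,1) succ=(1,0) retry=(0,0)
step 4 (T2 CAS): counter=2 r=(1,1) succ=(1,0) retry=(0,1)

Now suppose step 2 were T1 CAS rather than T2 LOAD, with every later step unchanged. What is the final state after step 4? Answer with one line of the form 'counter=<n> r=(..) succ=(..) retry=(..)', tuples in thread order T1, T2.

counter=2 r=(1,0) succ=(1,0) retry=(1,1)

(re-executing from step 2 with the substitution; state before step 2: counter=1 r=(1,0) succ=(0,0) retry=(0,0))
step 2 (T1 CAS): counter=2 r=(1,0) succ=(1,0) retry=(0,0)
step 3 (T1 CAS): counter=2 r=(1,0) succ=(1,0) retry=(1,0)
step 4 (T2 CAS): counter=2 r=(1,0) succ=(1,0) retry=(1,1)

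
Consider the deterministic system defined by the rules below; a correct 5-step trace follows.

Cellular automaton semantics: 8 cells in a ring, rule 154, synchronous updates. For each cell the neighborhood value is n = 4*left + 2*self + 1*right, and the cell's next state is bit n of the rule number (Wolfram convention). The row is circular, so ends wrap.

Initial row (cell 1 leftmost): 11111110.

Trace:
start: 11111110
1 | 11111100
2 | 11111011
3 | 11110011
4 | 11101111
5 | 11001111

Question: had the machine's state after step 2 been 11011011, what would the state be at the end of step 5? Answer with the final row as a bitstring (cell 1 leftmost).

state after step 2 := 11011011
3 | 10010011
4 | 01101111
5 | 01001110

01001110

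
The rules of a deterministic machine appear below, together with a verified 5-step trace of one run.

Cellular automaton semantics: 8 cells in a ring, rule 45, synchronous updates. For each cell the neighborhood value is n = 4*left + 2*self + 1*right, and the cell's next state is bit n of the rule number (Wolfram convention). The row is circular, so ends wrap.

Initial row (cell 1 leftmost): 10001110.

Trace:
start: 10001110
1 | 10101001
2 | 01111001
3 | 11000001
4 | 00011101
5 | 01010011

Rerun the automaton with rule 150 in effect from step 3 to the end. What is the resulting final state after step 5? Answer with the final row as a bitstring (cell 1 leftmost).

(re-executing steps 3..5 under rule 150; state before step 3: 01111001)
3 | 00110111
4 | 11000010
5 | 00100110

00100110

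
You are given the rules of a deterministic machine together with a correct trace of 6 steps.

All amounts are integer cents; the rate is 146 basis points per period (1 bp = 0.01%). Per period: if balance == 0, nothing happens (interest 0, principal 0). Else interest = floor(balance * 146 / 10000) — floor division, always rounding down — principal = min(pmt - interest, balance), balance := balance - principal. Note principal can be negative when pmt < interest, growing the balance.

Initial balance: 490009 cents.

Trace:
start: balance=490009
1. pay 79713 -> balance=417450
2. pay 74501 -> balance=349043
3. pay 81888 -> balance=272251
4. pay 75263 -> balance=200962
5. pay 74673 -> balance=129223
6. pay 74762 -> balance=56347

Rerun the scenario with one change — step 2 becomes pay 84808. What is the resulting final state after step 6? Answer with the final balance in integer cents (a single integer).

45425

(re-executing from step 2 with the substitution; state before step 2: balance=417450)
2. pay 84808 -> balance=338736
3. pay 81888 -> balance=261793
4. pay 75263 -> balance=190352
5. pay 74673 -> balance=118458
6. pay 74762 -> balance=45425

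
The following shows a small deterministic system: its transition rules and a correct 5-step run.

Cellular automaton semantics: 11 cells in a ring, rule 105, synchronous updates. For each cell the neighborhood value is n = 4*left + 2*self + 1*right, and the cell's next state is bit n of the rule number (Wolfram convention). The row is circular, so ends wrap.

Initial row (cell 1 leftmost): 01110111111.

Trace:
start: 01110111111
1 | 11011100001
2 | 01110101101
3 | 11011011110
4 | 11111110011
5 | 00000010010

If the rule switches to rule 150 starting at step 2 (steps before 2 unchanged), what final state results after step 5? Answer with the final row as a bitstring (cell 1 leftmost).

00000010010

(re-executing steps 2..5 under rule 150; state before step 2: 11011100001)
2 | 10001010010
3 | 11011011110
4 | 00000001100
5 | 00000010010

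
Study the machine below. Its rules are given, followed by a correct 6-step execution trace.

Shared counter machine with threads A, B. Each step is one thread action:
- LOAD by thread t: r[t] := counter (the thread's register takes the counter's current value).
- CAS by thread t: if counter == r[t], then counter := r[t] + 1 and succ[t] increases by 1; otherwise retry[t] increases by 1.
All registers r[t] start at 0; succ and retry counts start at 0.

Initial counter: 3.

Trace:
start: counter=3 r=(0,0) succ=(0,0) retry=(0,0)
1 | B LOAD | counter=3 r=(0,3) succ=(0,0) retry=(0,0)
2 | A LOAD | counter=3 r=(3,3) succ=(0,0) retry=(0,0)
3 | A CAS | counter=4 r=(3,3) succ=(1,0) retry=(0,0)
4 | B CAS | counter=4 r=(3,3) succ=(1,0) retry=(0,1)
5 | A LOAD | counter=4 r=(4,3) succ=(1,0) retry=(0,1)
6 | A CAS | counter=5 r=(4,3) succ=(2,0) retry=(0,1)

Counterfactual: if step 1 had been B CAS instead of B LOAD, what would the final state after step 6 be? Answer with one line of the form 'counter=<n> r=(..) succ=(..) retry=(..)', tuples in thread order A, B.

counter=5 r=(4,0) succ=(2,0) retry=(0,2)

(re-executing from step 1 with the substitution; state before step 1: counter=3 r=(0,0) succ=(0,0) retry=(0,0))
1 | B CAS | counter=3 r=(0,0) succ=(0,0) retry=(0,1)
2 | A LOAD | counter=3 r=(3,0) succ=(0,0) retry=(0,1)
3 | A CAS | counter=4 r=(3,0) succ=(1,0) retry=(0,1)
4 | B CAS | counter=4 r=(3,0) succ=(1,0) retry=(0,2)
5 | A LOAD | counter=4 r=(4,0) succ=(1,0) retry=(0,2)
6 | A CAS | counter=5 r=(4,0) succ=(2,0) retry=(0,2)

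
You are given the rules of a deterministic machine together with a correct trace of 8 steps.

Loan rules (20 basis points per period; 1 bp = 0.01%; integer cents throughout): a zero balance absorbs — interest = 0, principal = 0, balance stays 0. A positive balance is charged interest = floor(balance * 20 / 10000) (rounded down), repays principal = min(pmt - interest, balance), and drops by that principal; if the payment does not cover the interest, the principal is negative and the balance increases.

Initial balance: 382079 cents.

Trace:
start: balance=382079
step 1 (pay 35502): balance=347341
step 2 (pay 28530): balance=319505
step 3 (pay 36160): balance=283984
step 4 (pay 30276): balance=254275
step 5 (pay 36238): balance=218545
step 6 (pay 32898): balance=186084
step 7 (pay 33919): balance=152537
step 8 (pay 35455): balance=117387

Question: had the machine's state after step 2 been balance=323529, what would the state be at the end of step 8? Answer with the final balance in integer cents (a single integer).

121460

state after step 2 := balance=323529
step 3 (pay 36160): balance=288016
step 4 (pay 30276): balance=258316
step 5 (pay 36238): balance=222594
step 6 (pay 32898): balance=190141
step 7 (pay 33919): balance=156602
step 8 (pay 35455): balance=121460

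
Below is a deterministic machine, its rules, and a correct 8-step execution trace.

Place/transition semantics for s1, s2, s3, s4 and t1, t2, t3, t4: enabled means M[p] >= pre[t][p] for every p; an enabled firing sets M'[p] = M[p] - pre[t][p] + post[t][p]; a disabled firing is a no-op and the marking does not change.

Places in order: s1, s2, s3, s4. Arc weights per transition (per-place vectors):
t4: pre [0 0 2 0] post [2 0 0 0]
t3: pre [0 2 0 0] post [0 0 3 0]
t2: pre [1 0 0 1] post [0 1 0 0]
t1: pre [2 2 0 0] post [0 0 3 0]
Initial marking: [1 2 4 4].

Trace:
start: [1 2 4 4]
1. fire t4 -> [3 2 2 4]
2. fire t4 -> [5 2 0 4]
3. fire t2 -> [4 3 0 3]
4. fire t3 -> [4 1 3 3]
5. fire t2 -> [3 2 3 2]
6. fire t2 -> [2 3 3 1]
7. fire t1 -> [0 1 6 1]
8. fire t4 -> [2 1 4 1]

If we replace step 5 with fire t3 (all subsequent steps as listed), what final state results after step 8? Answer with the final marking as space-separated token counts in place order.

3 0 4 2

(re-executing from step 5 with the substitution; state before step 5: [4 1 3 3])
5. fire t3 -> [4 1 3 3]
6. fire t2 -> [3 2 3 2]
7. fire t1 -> [1 0 6 2]
8. fire t4 -> [3 0 4 2]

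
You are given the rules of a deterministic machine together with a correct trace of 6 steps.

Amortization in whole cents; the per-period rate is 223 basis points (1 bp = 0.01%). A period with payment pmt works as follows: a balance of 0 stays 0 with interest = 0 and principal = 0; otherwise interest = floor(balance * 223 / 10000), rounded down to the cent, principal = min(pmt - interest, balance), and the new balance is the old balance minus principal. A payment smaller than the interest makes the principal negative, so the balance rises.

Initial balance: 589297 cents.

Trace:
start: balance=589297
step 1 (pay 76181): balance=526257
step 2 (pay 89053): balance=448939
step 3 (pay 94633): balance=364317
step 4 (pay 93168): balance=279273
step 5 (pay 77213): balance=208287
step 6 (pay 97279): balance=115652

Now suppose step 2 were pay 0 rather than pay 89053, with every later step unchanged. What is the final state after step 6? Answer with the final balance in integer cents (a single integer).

(re-executing from step 2 with the substitution; state before step 2: balance=526257)
step 2 (pay 0): balance=537992
step 3 (pay 94633): balance=455356
step 4 (pay 93168): balance=372342
step 5 (pay 77213): balance=303432
step 6 (pay 97279): balance=212919

212919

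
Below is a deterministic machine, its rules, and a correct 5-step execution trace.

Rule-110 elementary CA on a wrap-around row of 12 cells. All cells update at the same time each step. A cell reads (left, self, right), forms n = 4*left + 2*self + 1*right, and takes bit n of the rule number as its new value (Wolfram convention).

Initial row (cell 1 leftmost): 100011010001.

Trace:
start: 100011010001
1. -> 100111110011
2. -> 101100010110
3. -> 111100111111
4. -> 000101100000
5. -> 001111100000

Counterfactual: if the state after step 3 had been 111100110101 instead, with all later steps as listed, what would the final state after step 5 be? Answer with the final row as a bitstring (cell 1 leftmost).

state after step 3 := 111100110101
4. -> 000101111111
5. -> 001111000001

001111000001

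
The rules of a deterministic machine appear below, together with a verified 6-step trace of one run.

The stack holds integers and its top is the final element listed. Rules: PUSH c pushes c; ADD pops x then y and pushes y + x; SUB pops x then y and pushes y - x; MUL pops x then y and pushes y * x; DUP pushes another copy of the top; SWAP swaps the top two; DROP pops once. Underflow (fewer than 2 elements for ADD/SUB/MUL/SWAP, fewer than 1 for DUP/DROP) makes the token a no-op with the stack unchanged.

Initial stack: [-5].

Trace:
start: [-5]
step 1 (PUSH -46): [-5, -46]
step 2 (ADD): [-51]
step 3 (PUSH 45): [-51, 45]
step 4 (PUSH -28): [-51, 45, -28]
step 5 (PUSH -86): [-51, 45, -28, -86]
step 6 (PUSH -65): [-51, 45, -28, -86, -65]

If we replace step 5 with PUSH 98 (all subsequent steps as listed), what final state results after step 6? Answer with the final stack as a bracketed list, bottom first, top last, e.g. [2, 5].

[-51, 45, -28, 98, -65]

(re-executing from step 5 with the substitution; state before step 5: [-51, 45, -28])
step 5 (PUSH 98): [-51, 45, -28, 98]
step 6 (PUSH -65): [-51, 45, -28, 98, -65]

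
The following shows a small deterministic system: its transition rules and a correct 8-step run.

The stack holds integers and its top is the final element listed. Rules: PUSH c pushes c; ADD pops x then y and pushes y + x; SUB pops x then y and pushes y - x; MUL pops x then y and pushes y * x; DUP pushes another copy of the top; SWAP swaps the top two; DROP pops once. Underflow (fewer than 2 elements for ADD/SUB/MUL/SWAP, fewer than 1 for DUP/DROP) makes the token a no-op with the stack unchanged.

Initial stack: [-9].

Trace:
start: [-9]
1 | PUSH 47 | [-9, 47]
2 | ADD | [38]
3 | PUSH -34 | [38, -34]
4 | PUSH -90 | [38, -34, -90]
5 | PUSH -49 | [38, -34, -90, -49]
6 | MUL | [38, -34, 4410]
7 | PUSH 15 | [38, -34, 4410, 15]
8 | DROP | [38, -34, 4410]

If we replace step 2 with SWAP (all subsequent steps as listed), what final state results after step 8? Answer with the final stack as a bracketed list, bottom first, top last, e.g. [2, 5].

[47, -9, -34, 4410]

(re-executing from step 2 with the substitution; state before step 2: [-9, 47])
2 | SWAP | [47, -9]
3 | PUSH -34 | [47, -9, -34]
4 | PUSH -90 | [47, -9, -34, -90]
5 | PUSH -49 | [47, -9, -34, -90, -49]
6 | MUL | [47, -9, -34, 4410]
7 | PUSH 15 | [47, -9, -34, 4410, 15]
8 | DROP | [47, -9, -34, 4410]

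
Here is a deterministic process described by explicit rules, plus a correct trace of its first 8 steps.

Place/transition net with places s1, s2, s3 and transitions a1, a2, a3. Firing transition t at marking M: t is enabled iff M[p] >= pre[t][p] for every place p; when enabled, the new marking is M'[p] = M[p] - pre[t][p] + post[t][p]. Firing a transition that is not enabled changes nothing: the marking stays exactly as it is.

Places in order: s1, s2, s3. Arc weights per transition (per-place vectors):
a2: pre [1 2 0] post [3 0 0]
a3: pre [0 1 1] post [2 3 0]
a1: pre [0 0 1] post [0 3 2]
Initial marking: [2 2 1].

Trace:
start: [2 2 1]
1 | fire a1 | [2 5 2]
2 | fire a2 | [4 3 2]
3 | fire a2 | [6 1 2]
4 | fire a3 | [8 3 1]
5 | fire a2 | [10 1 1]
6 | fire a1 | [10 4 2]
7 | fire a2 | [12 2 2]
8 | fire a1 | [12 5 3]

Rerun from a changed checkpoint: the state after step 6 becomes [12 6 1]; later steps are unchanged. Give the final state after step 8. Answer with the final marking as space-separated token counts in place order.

state after step 6 := [12 6 1]
7 | fire a2 | [14 4 1]
8 | fire a1 | [14 7 2]

14 7 2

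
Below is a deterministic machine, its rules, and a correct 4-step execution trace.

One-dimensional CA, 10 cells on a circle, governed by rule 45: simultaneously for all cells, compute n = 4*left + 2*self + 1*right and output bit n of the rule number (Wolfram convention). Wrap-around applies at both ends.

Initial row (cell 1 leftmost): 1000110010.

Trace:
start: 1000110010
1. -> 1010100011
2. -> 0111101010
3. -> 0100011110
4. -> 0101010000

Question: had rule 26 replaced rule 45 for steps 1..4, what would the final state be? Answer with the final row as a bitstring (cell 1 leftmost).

(re-executing steps 1..4 under rule 26; state before step 1: 1000110010)
1. -> 0101101100
2. -> 1001001010
3. -> 0110110000
4. -> 1100101000

1100101000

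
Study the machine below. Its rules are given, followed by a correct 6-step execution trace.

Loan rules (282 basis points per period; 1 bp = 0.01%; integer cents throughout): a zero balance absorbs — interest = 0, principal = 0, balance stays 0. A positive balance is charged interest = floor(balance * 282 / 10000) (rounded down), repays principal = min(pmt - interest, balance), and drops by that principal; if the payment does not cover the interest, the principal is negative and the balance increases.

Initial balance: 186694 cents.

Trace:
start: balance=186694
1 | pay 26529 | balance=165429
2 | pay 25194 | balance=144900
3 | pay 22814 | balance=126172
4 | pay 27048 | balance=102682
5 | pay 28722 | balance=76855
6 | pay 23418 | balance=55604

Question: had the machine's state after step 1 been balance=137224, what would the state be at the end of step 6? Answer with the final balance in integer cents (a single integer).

state after step 1 := balance=137224
2 | pay 25194 | balance=115899
3 | pay 22814 | balance=96353
4 | pay 27048 | balance=72022
5 | pay 28722 | balance=45331
6 | pay 23418 | balance=23191

23191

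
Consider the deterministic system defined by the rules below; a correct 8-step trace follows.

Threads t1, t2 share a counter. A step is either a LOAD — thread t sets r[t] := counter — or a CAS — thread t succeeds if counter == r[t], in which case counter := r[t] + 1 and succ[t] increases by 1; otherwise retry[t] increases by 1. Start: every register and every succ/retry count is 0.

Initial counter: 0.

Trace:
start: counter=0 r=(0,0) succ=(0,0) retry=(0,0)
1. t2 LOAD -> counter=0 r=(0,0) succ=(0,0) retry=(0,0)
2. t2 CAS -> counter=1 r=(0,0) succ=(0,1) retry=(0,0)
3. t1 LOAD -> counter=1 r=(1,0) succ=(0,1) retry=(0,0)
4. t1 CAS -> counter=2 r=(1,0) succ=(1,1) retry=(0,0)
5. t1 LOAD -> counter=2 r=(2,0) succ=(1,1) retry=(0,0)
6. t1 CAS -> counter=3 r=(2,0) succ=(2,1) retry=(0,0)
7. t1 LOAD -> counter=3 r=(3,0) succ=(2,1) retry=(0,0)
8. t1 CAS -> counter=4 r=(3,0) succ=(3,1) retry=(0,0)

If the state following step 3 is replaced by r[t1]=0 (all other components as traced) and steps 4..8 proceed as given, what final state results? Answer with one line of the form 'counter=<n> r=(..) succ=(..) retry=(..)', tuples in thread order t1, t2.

state after step 3 := counter=1 r=(0,0) succ=(0,1) retry=(0,0)
4. t1 CAS -> counter=1 r=(0,0) succ=(0,1) retry=(1,0)
5. t1 LOAD -> counter=1 r=(1,0) succ=(0,1) retry=(1,0)
6. t1 CAS -> counter=2 r=(1,0) succ=(1,1) retry=(1,0)
7. t1 LOAD -> counter=2 r=(2,0) succ=(1,1) retry=(1,0)
8. t1 CAS -> counter=3 r=(2,0) succ=(2,1) retry=(1,0)

counter=3 r=(2,0) succ=(2,1) retry=(1,0)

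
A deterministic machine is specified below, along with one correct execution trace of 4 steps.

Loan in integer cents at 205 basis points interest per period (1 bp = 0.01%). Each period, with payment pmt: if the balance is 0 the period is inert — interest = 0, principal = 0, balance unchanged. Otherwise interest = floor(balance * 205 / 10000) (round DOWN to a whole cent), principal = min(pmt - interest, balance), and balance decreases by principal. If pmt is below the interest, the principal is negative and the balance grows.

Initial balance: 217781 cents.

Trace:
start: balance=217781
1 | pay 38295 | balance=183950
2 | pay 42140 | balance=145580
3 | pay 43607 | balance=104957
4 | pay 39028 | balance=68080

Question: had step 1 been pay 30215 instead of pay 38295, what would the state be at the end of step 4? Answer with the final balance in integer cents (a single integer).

76668

(re-executing from step 1 with the substitution; state before step 1: balance=217781)
1 | pay 30215 | balance=192030
2 | pay 42140 | balance=153826
3 | pay 43607 | balance=113372
4 | pay 39028 | balance=76668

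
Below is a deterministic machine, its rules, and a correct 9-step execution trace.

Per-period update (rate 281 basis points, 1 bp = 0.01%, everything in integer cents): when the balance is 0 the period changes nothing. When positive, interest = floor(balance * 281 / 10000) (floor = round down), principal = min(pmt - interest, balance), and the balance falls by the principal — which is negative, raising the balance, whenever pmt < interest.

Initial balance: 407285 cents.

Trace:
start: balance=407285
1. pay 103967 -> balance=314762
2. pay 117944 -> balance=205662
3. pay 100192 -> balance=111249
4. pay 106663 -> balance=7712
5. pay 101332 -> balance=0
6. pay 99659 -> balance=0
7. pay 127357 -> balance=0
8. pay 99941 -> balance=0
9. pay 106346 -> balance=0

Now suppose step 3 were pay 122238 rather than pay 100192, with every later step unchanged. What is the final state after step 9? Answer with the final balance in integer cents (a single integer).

0

(re-executing from step 3 with the substitution; state before step 3: balance=205662)
3. pay 122238 -> balance=89203
4. pay 106663 -> balance=0
5. pay 101332 -> balance=0
6. pay 99659 -> balance=0
7. pay 127357 -> balance=0
8. pay 99941 -> balance=0
9. pay 106346 -> balance=0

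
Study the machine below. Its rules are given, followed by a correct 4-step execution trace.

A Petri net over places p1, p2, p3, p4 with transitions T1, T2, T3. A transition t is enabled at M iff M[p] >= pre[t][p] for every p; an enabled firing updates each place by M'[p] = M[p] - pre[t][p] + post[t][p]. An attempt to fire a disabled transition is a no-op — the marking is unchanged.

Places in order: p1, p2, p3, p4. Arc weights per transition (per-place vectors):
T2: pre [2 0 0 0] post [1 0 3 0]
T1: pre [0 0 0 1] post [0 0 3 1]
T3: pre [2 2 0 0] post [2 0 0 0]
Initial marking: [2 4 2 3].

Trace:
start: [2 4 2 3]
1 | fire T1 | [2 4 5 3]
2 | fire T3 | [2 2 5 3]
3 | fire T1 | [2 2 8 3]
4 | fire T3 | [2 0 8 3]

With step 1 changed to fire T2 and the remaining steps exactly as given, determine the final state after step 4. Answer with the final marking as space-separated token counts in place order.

1 4 8 3

(re-executing from step 1 with the substitution; state before step 1: [2 4 2 3])
1 | fire T2 | [1 4 5 3]
2 | fire T3 | [1 4 5 3]
3 | fire T1 | [1 4 8 3]
4 | fire T3 | [1 4 8 3]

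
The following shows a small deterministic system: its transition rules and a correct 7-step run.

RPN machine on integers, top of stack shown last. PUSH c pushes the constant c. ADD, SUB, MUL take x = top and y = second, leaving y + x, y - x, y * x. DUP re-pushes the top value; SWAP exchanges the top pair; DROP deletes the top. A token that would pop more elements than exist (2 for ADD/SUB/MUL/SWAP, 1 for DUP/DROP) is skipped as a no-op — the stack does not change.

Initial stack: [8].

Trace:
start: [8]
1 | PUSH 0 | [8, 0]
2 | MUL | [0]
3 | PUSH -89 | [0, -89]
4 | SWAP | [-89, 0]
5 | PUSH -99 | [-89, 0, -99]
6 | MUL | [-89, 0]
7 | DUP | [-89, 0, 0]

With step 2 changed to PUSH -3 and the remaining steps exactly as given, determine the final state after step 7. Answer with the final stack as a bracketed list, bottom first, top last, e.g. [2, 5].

(re-executing from step 2 with the substitution; state before step 2: [8, 0])
2 | PUSH -3 | [8, 0, -3]
3 | PUSH -89 | [8, 0, -3, -89]
4 | SWAP | [8, 0, -89, -3]
5 | PUSH -99 | [8, 0, -89, -3, -99]
6 | MUL | [8, 0, -89, 297]
7 | DUP | [8, 0, -89, 297, 297]

[8, 0, -89, 297, 297]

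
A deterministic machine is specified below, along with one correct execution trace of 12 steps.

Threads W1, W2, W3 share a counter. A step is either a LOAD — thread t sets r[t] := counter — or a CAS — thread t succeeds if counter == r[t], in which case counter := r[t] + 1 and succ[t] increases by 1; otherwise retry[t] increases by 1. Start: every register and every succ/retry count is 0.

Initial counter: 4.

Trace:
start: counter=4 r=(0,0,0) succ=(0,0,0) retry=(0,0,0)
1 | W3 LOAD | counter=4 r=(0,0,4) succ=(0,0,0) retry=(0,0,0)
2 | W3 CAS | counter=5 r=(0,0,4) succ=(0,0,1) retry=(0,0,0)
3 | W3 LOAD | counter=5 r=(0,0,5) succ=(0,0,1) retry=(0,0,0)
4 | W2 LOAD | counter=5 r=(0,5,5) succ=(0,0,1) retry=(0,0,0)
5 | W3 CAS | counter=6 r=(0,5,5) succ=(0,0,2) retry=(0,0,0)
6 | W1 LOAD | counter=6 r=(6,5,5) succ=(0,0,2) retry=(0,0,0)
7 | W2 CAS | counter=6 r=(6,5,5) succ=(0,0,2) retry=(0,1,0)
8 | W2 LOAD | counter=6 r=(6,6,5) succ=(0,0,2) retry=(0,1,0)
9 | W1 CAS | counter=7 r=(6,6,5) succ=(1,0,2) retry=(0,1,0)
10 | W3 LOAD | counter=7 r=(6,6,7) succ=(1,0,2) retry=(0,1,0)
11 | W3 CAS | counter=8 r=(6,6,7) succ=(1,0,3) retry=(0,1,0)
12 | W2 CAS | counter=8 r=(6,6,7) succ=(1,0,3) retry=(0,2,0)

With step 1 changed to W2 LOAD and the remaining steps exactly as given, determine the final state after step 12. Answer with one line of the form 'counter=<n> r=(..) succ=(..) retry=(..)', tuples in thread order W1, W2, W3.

(re-executing from step 1 with the substitution; state before step 1: counter=4 r=(0,0,0) succ=(0,0,0) retry=(0,0,0))
1 | W2 LOAD | counter=4 r=(0,4,0) succ=(0,0,0) retry=(0,0,0)
2 | W3 CAS | counter=4 r=(0,4,0) succ=(0,0,0) retry=(0,0,1)
3 | W3 LOAD | counter=4 r=(0,4,4) succ=(0,0,0) retry=(0,0,1)
4 | W2 LOAD | counter=4 r=(0,4,4) succ=(0,0,0) retry=(0,0,1)
5 | W3 CAS | counter=5 r=(0,4,4) succ=(0,0,1) retry=(0,0,1)
6 | W1 LOAD | counter=5 r=(5,4,4) succ=(0,0,1) retry=(0,0,1)
7 | W2 CAS | counter=5 r=(5,4,4) succ=(0,0,1) retry=(0,1,1)
8 | W2 LOAD | counter=5 r=(5,5,4) succ=(0,0,1) retry=(0,1,1)
9 | W1 CAS | counter=6 r=(5,5,4) succ=(1,0,1) retry=(0,1,1)
10 | W3 LOAD | counter=6 r=(5,5,6) succ=(1,0,1) retry=(0,1,1)
11 | W3 CAS | counter=7 r=(5,5,6) succ=(1,0,2) retry=(0,1,1)
12 | W2 CAS | counter=7 r=(5,5,6) succ=(1,0,2) retry=(0,2,1)

counter=7 r=(5,5,6) succ=(1,0,2) retry=(0,2,1)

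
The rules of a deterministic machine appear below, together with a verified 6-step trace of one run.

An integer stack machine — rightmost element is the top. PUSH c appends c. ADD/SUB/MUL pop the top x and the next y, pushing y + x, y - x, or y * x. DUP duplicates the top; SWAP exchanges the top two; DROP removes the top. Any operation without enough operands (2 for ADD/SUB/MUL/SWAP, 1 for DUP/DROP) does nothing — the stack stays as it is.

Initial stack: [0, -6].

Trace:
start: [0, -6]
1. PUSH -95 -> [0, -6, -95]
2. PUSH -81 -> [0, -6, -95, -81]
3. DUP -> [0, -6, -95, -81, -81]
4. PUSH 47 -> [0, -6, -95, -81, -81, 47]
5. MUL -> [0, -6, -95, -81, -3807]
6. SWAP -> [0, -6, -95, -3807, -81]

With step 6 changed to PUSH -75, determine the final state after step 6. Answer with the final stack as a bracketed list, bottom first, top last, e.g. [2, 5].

(re-executing from step 6 with the substitution; state before step 6: [0, -6, -95, -81, -3807])
6. PUSH -75 -> [0, -6, -95, -81, -3807, -75]

[0, -6, -95, -81, -3807, -75]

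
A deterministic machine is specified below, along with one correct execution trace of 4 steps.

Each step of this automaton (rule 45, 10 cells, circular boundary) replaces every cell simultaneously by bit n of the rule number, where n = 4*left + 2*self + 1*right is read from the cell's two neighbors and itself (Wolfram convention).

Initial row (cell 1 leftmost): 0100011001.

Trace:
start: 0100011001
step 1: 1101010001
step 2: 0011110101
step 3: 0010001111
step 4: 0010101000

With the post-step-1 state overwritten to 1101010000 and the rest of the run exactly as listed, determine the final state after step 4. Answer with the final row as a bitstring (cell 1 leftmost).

state after step 1 := 1101010000
step 2: 1011110110
step 3: 1110001101
step 4: 0000101011

0000101011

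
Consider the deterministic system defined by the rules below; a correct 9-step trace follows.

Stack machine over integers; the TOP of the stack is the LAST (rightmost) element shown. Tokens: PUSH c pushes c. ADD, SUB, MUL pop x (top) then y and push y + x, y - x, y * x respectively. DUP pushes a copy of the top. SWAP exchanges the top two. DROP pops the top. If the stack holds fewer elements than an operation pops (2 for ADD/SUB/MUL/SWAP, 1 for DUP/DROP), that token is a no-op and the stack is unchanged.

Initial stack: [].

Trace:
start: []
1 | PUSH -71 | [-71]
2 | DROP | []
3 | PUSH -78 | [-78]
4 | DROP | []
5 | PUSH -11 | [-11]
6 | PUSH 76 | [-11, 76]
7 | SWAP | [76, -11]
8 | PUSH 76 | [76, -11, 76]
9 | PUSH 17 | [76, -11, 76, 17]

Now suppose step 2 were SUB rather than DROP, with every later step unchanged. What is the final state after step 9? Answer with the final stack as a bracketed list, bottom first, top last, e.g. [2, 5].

[-71, 76, -11, 76, 17]

(re-executing from step 2 with the substitution; state before step 2: [-71])
2 | SUB | [-71]
3 | PUSH -78 | [-71, -78]
4 | DROP | [-71]
5 | PUSH -11 | [-71, -11]
6 | PUSH 76 | [-71, -11, 76]
7 | SWAP | [-71, 76, -11]
8 | PUSH 76 | [-71, 76, -11, 76]
9 | PUSH 17 | [-71, 76, -11, 76, 17]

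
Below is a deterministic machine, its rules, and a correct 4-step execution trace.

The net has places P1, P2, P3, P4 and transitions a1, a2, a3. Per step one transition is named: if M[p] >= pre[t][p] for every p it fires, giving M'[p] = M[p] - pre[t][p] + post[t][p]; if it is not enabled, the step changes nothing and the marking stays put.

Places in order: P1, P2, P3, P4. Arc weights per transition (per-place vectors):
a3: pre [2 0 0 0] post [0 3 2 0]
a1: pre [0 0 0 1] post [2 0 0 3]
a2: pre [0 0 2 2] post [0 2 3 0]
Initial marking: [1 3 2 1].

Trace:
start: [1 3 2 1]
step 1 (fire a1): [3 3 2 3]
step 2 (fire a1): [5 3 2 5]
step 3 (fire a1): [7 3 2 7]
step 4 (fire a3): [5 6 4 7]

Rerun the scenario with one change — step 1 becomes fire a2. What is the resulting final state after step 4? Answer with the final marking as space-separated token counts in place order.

3 6 4 5

(re-executing from step 1 with the substitution; state before step 1: [1 3 2 1])
step 1 (fire a2): [1 3 2 1]
step 2 (fire a1): [3 3 2 3]
step 3 (fire a1): [5 3 2 5]
step 4 (fire a3): [3 6 4 5]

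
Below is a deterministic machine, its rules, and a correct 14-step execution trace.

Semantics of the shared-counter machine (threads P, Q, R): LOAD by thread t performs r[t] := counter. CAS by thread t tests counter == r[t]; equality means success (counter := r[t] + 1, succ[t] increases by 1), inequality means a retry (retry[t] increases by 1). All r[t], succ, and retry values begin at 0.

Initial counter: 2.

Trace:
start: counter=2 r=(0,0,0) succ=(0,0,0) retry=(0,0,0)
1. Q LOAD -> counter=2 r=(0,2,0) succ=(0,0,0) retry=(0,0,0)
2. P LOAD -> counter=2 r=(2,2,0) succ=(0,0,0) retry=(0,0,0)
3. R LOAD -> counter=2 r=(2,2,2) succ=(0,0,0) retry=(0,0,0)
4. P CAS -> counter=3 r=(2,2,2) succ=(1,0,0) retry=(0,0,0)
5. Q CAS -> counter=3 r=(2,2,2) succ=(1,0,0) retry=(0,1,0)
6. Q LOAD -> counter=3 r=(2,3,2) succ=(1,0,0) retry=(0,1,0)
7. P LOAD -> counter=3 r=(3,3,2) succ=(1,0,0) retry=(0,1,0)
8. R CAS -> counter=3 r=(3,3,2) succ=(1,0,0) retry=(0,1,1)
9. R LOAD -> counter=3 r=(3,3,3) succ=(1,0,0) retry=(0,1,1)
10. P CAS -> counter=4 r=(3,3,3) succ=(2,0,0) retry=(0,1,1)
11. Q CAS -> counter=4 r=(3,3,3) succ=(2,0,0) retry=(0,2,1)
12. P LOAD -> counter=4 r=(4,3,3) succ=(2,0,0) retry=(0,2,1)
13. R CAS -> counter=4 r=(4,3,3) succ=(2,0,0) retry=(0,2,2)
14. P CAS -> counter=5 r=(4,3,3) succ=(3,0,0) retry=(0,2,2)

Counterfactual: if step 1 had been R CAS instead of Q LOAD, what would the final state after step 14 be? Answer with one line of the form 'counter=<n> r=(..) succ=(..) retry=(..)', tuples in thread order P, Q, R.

counter=5 r=(4,3,3) succ=(3,0,0) retry=(0,2,3)

(re-executing from step 1 with the substitution; state before step 1: counter=2 r=(0,0,0) succ=(0,0,0) retry=(0,0,0))
1. R CAS -> counter=2 r=(0,0,0) succ=(0,0,0) retry=(0,0,1)
2. P LOAD -> counter=2 r=(2,0,0) succ=(0,0,0) retry=(0,0,1)
3. R LOAD -> counter=2 r=(2,0,2) succ=(0,0,0) retry=(0,0,1)
4. P CAS -> counter=3 r=(2,0,2) succ=(1,0,0) retry=(0,0,1)
5. Q CAS -> counter=3 r=(2,0,2) succ=(1,0,0) retry=(0,1,1)
6. Q LOAD -> counter=3 r=(2,3,2) succ=(1,0,0) retry=(0,1,1)
7. P LOAD -> counter=3 r=(3,3,2) succ=(1,0,0) retry=(0,1,1)
8. R CAS -> counter=3 r=(3,3,2) succ=(1,0,0) retry=(0,1,2)
9. R LOAD -> counter=3 r=(3,3,3) succ=(1,0,0) retry=(0,1,2)
10. P CAS -> counter=4 r=(3,3,3) succ=(2,0,0) retry=(0,1,2)
11. Q CAS -> counter=4 r=(3,3,3) succ=(2,0,0) retry=(0,2,2)
12. P LOAD -> counter=4 r=(4,3,3) succ=(2,0,0) retry=(0,2,2)
13. R CAS -> counter=4 r=(4,3,3) succ=(2,0,0) retry=(0,2,3)
14. P CAS -> counter=5 r=(4,3,3) succ=(3,0,0) retry=(0,2,3)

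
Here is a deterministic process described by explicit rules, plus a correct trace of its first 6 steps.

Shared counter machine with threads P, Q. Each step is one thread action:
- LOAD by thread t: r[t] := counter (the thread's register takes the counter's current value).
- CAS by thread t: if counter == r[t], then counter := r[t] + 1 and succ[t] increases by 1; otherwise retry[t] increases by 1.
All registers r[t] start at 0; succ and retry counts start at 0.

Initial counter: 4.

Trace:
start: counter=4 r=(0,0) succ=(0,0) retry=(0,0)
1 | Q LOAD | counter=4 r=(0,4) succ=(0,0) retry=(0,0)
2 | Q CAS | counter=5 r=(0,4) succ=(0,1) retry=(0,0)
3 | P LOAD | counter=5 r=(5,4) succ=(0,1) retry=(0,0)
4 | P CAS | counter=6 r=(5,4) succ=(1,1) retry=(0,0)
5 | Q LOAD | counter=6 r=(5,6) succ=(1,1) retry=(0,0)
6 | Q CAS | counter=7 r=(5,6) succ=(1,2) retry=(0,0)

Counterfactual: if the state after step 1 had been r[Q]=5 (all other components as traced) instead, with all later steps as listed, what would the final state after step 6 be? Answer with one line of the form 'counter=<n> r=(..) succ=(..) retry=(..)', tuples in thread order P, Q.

counter=6 r=(4,5) succ=(1,1) retry=(0,1)

state after step 1 := counter=4 r=(0,5) succ=(0,0) retry=(0,0)
2 | Q CAS | counter=4 r=(0,5) succ=(0,0) retry=(0,1)
3 | P LOAD | counter=4 r=(4,5) succ=(0,0) retry=(0,1)
4 | P CAS | counter=5 r=(4,5) succ=(1,0) retry=(0,1)
5 | Q LOAD | counter=5 r=(4,5) succ=(1,0) retry=(0,1)
6 | Q CAS | counter=6 r=(4,5) succ=(1,1) retry=(0,1)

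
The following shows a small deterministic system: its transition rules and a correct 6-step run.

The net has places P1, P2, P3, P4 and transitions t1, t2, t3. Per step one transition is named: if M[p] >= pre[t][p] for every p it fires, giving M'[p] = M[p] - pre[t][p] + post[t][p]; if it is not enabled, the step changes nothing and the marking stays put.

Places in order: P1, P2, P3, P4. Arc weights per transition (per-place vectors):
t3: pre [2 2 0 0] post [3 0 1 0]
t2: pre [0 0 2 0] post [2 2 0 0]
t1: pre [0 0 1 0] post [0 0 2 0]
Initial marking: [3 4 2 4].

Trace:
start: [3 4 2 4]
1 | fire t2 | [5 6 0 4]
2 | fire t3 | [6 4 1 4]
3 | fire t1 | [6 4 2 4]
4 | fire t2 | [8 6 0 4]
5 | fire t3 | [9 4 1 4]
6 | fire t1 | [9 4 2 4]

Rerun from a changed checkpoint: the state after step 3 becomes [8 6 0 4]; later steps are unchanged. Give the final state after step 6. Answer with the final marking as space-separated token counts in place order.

state after step 3 := [8 6 0 4]
4 | fire t2 | [8 6 0 4]
5 | fire t3 | [9 4 1 4]
6 | fire t1 | [9 4 2 4]

9 4 2 4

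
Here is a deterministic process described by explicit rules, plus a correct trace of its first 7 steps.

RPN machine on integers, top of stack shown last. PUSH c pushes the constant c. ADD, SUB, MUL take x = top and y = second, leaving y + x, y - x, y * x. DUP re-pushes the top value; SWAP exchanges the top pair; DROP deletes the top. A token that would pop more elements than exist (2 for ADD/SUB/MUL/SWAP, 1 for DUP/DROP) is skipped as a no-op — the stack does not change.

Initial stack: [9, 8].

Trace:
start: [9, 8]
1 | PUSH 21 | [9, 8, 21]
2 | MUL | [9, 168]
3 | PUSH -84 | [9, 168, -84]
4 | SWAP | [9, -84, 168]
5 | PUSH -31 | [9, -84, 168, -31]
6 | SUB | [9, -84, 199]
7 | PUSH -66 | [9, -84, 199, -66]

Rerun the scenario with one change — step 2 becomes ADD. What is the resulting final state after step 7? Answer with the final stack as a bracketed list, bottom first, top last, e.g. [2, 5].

(re-executing from step 2 with the substitution; state before step 2: [9, 8, 21])
2 | ADD | [9, 29]
3 | PUSH -84 | [9, 29, -84]
4 | SWAP | [9, -84, 29]
5 | PUSH -31 | [9, -84, 29, -31]
6 | SUB | [9, -84, 60]
7 | PUSH -66 | [9, -84, 60, -66]

[9, -84, 60, -66]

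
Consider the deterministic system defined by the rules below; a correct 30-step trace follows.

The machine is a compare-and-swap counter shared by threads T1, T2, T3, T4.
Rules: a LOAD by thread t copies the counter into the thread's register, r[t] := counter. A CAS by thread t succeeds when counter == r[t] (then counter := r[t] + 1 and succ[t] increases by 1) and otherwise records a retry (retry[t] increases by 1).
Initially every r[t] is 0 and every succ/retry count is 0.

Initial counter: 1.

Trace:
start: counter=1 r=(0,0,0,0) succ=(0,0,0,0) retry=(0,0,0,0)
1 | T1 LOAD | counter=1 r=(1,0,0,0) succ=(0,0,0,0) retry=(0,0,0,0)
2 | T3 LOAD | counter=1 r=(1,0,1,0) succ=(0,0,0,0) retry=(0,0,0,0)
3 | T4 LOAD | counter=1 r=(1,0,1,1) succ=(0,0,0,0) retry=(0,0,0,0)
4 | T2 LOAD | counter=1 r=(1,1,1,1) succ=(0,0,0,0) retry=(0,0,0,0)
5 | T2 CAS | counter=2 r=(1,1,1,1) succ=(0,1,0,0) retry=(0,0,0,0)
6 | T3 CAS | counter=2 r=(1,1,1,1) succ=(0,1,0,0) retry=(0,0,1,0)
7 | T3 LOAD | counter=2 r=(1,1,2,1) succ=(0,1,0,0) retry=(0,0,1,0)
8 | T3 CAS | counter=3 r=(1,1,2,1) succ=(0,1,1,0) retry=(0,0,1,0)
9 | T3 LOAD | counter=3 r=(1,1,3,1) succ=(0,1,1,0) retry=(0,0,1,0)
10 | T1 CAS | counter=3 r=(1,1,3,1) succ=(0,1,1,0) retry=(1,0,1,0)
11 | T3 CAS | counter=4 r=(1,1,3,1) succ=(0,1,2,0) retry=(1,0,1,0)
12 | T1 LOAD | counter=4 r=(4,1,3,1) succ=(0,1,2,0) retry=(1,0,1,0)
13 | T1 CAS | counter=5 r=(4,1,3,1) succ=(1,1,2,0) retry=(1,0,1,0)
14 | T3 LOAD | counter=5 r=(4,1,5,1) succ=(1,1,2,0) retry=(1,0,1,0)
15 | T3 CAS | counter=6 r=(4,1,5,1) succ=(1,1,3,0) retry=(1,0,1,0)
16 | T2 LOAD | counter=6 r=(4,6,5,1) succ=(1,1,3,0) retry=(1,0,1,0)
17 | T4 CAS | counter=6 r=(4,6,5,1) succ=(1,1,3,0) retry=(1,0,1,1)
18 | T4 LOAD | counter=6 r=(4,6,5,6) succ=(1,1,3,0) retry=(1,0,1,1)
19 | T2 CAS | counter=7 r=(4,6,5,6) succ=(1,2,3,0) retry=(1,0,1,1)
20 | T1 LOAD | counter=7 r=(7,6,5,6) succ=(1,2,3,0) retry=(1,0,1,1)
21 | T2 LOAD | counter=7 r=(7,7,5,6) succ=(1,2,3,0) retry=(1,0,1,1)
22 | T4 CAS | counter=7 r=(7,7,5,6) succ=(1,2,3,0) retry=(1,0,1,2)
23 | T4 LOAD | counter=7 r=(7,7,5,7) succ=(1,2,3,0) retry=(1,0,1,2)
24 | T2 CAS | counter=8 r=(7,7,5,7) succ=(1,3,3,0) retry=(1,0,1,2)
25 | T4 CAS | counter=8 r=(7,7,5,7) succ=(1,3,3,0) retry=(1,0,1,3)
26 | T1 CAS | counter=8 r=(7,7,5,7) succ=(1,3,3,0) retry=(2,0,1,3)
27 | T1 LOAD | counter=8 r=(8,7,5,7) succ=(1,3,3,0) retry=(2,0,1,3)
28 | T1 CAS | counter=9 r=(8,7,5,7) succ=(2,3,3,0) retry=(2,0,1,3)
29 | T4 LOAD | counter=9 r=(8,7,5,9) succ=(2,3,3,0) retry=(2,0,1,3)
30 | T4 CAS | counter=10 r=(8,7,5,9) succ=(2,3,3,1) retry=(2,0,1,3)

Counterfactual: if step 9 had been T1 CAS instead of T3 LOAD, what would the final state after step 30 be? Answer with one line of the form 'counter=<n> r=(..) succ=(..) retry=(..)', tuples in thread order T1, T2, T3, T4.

counter=9 r=(7,6,4,8) succ=(2,3,2,1) retry=(3,0,2,3)

(re-executing from step 9 with the substitution; state before step 9: counter=3 r=(1,1,2,1) succ=(0,1,1,0) retry=(0,0,1,0))
9 | T1 CAS | counter=3 r=(1,1,2,1) succ=(0,1,1,0) retry=(1,0,1,0)
10 | T1 CAS | counter=3 r=(1,1,2,1) succ=(0,1,1,0) retry=(2,0,1,0)
11 | T3 CAS | counter=3 r=(1,1,2,1) succ=(0,1,1,0) retry=(2,0,2,0)
12 | T1 LOAD | counter=3 r=(3,1,2,1) succ=(0,1,1,0) retry=(2,0,2,0)
13 | T1 CAS | counter=4 r=(3,1,2,1) succ=(1,1,1,0) retry=(2,0,2,0)
14 | T3 LOAD | counter=4 r=(3,1,4,1) succ=(1,1,1,0) retry=(2,0,2,0)
15 | T3 CAS | counter=5 r=(3,1,4,1) succ=(1,1,2,0) retry=(2,0,2,0)
16 | T2 LOAD | counter=5 r=(3,5,4,1) succ=(1,1,2,0) retry=(2,0,2,0)
17 | T4 CAS | counter=5 r=(3,5,4,1) succ=(1,1,2,0) retry=(2,0,2,1)
18 | T4 LOAD | counter=5 r=(3,5,4,5) succ=(1,1,2,0) retry=(2,0,2,1)
19 | T2 CAS | counter=6 r=(3,5,4,5) succ=(1,2,2,0) retry=(2,0,2,1)
20 | T1 LOAD | counter=6 r=(6,5,4,5) succ=(1,2,2,0) retry=(2,0,2,1)
21 | T2 LOAD | counter=6 r=(6,6,4,5) succ=(1,2,2,0) retry=(2,0,2,1)
22 | T4 CAS | counter=6 r=(6,6,4,5) succ=(1,2,2,0) retry=(2,0,2,2)
23 | T4 LOAD | counter=6 r=(6,6,4,6) succ=(1,2,2,0) retry=(2,0,2,2)
24 | T2 CAS | counter=7 r=(6,6,4,6) succ=(1,3,2,0) retry=(2,0,2,2)
25 | T4 CAS | counter=7 r=(6,6,4,6) succ=(1,3,2,0) retry=(2,0,2,3)
26 | T1 CAS | counter=7 r=(6,6,4,6) succ=(1,3,2,0) retry=(3,0,2,3)
27 | T1 LOAD | counter=7 r=(7,6,4,6) succ=(1,3,2,0) retry=(3,0,2,3)
28 | T1 CAS | counter=8 r=(7,6,4,6) succ=(2,3,2,0) retry=(3,0,2,3)
29 | T4 LOAD | counter=8 r=(7,6,4,8) succ=(2,3,2,0) retry=(3,0,2,3)
30 | T4 CAS | counter=9 r=(7,6,4,8) succ=(2,3,2,1) retry=(3,0,2,3)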